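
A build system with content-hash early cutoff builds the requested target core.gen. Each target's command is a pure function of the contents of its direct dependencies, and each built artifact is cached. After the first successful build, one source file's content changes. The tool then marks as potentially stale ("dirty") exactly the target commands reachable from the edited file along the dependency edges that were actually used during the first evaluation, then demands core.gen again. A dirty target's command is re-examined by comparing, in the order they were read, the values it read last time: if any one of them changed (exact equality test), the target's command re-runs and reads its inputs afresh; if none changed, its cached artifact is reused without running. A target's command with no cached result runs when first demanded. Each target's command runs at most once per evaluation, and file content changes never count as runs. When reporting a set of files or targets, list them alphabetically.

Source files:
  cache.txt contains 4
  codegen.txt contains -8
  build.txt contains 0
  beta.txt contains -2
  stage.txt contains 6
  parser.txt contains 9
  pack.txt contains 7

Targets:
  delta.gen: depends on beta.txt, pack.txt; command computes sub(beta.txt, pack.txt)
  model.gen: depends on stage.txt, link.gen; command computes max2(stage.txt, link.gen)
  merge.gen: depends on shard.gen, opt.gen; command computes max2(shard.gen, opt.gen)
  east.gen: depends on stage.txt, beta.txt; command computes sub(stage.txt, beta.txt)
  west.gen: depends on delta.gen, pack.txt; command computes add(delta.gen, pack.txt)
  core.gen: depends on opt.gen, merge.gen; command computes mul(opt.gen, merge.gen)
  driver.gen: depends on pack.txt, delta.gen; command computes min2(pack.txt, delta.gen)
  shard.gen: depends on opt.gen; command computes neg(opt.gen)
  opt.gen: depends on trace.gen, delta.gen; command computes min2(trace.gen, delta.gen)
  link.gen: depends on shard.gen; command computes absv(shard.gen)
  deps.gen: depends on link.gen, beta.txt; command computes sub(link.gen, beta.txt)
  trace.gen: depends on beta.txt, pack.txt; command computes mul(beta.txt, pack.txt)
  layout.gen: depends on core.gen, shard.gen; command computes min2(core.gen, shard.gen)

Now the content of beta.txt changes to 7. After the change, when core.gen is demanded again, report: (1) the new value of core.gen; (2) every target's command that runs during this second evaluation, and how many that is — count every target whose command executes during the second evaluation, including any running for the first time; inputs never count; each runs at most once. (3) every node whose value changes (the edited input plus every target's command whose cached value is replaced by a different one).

First evaluation (everything demanded from the output):
  delta.gen = sub(-2, 7) = -9
  trace.gen = mul(-2, 7) = -14
  opt.gen = min2(-14, -9) = -14
  shard.gen = neg(-14) = 14
  merge.gen = max2(14, -14) = 14
  core.gen = mul(-14, 14) = -196

Propagation after the edit:
  delta.gen: runs — beta.txt -2->7; result 0.
  trace.gen: runs — beta.txt -2->7; result 49.
  opt.gen: runs — trace.gen -14->49; delta.gen -9->0; result 0.
  shard.gen: runs — opt.gen -14->0; result 0.
  merge.gen: runs — shard.gen 14->0; opt.gen -14->0; result 0.
  core.gen: runs — opt.gen -14->0; merge.gen 14->0; result 0.

New value of core.gen: 0.
Target commands that run: core.gen, delta.gen, merge.gen, opt.gen, shard.gen, trace.gen — 6 in total.
Values that change: beta.txt, core.gen, delta.gen, merge.gen, opt.gen, shard.gen, trace.gen.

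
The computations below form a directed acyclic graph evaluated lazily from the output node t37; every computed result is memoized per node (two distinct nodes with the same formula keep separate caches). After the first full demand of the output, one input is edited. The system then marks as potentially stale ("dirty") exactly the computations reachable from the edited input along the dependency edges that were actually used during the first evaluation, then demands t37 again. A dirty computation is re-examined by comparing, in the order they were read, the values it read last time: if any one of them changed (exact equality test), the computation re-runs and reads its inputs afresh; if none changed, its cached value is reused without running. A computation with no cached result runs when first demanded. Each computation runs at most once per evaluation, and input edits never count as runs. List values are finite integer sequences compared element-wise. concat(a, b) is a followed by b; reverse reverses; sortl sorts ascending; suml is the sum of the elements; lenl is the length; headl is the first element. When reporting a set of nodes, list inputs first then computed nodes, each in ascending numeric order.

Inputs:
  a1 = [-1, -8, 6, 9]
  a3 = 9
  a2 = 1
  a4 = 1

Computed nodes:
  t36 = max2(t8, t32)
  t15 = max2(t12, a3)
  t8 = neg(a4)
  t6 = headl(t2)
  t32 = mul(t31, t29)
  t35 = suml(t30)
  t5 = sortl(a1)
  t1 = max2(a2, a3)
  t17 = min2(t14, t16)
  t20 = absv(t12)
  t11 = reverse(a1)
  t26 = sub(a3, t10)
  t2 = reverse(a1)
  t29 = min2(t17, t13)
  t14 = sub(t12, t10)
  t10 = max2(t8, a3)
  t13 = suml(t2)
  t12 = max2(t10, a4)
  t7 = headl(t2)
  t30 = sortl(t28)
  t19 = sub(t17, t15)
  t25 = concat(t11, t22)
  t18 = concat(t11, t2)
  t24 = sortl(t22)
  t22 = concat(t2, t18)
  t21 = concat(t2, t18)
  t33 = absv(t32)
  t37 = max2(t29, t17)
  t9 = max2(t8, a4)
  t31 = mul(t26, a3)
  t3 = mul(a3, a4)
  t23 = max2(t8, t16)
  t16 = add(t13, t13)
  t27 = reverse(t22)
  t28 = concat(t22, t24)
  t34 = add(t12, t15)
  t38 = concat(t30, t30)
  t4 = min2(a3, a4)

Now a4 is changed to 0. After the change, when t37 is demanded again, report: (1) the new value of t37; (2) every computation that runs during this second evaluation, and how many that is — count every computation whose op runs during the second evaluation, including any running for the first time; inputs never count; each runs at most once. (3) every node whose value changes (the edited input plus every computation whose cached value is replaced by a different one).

Demanding t37 again yields 0.
3 computations run: t8, t10, t12.
The nodes whose values change: a4, t8.
Note where the cutoff bites: t14 is checked, finds nothing changed, and keeps its cache.

First demand of the output computes:
  t2 = reverse([-1, -8, 6, 9]) = [9, 6, -8, -1]
  t8 = neg(1) = -1
  t10 = max2(-1, 9) = 9
  t12 = max2(9, 1) = 9
  t13 = suml([9, 6, -8, -1]) = 6
  t14 = sub(9, 9) = 0
  t16 = add(6, 6) = 12
  t17 = min2(0, 12) = 0
  t29 = min2(0, 6) = 0
  t37 = max2(0, 0) = 0

After the edit, cleaning proceeds:
  t8: a read changed (a4 1->0) — executes, giving 0.
  t10: a read changed (t8 -1->0) — executes, giving 9 — identical to its old value.
  t12: a read changed (a4 1->0) — executes, giving 9 — identical to its old value.
  t14: dirty, but its reads are unchanged (t12 unchanged, t10 unchanged); cached 0 stands.
  t17: dirty, but its reads are unchanged (t14 unchanged, t16 unchanged); cached 0 stands.
  t29: dirty, but its reads are unchanged (t17 unchanged, t13 unchanged); cached 0 stands.
  t37: dirty, but its reads are unchanged (t29 unchanged, t17 unchanged); cached 0 stands.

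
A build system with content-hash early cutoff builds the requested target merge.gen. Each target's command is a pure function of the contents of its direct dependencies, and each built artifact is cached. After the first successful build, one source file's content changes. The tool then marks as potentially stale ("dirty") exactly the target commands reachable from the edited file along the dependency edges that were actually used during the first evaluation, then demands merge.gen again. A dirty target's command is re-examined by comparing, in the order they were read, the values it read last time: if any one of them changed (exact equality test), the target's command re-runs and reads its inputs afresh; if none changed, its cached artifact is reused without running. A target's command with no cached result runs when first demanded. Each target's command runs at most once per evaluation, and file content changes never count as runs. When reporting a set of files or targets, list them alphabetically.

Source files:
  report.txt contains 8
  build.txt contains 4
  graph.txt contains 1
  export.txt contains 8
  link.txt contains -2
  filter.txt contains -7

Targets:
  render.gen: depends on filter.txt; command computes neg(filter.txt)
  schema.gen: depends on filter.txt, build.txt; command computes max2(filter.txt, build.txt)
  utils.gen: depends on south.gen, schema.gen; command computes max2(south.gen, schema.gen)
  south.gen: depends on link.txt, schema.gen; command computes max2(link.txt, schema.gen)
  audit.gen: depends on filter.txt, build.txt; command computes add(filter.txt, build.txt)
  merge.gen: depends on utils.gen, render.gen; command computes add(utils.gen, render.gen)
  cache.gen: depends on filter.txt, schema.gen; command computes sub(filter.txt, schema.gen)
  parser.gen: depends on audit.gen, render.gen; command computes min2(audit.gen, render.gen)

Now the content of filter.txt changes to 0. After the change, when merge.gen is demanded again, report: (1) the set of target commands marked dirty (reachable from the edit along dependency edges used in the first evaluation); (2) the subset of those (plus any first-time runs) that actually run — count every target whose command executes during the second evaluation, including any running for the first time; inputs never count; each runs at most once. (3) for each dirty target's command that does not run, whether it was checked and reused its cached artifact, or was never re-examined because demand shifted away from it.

Marked dirty: merge.gen, render.gen, schema.gen, south.gen, utils.gen.
Target commands that run: merge.gen, render.gen, schema.gen — 3 in total.
Checked but reused from cache: south.gen, utils.gen.
Key observation: the cutoff stops propagation at south.gen — its inputs' values are unchanged, so it reuses its cache.

First evaluation (everything demanded from the output):
  render.gen = neg(-7) = 7
  schema.gen = max2(-7, 4) = 4
  south.gen = max2(-2, 4) = 4
  utils.gen = max2(4, 4) = 4
  merge.gen = add(4, 7) = 11

Propagation after the edit:
  render.gen: runs — filter.txt -7->0; result 0.
  schema.gen: runs — filter.txt -7->0; result 4 (same value as before).
  south.gen: checked — values it read are unchanged (link.txt unchanged, schema.gen unchanged); reused cached 4 without running.
  utils.gen: checked — values it read are unchanged (south.gen unchanged, schema.gen unchanged); reused cached 4 without running.
  merge.gen: runs — render.gen 7->0; result 4.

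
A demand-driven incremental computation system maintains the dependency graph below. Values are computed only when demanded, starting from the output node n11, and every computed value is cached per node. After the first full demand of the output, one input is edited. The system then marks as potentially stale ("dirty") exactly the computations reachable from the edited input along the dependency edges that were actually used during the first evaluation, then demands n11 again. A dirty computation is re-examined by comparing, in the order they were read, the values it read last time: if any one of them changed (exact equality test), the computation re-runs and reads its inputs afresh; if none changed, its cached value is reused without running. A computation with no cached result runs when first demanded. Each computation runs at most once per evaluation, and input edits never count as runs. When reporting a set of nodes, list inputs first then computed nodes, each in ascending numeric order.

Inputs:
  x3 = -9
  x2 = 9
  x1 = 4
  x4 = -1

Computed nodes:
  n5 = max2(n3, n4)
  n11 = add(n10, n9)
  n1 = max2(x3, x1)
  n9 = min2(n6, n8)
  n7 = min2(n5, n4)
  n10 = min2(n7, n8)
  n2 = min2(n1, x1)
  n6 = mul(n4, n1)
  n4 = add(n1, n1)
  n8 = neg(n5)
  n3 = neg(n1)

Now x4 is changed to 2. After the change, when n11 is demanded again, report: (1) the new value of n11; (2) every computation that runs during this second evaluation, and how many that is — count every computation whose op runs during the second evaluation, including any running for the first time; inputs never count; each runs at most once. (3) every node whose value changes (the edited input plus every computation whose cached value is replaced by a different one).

First evaluation (everything demanded from the output):
  n1 = max2(-9, 4) = 4
  n3 = neg(4) = -4
  n4 = add(4, 4) = 8
  n5 = max2(-4, 8) = 8
  n6 = mul(8, 4) = 32
  n7 = min2(8, 8) = 8
  n8 = neg(8) = -8
  n9 = min2(32, -8) = -8
  n10 = min2(8, -8) = -8
  n11 = add(-8, -8) = -16

Propagation after the edit:
  x4 feeds no computation that the output demands — nothing is marked dirty and nothing runs.

Key observation: x4 is never demanded by the output, so the edit triggers no recomputation at all.

New value of n11: -16.
Computations that run: none — 0 in total.
Values that change: x4.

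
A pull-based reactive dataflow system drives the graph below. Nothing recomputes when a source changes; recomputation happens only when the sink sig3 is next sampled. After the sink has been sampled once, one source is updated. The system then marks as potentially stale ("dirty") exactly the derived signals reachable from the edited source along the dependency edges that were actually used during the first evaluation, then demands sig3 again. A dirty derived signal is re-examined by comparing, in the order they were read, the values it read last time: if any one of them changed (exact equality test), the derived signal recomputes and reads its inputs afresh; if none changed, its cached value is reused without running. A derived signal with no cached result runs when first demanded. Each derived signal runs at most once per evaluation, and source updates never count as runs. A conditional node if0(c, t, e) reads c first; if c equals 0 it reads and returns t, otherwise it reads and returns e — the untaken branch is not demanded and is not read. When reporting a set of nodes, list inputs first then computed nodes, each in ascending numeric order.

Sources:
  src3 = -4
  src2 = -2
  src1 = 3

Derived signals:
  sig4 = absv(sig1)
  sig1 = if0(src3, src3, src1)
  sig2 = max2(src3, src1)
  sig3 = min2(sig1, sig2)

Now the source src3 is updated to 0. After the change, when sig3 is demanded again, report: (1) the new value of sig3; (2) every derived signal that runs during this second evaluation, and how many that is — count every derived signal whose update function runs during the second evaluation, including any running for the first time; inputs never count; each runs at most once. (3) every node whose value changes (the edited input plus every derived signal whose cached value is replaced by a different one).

First evaluation (everything demanded from the output):
  sig1 = if0(src3=-4 -> else branch src1) = 3
  sig2 = max2(-4, 3) = 3
  sig3 = min2(3, 3) = 3

Propagation after the edit:
  sig1: runs — src3 -4->0; result 0.
  sig2: runs — src3 -4->0; result 3 (same value as before).
  sig3: runs — sig1 3->0; result 0.

New value of sig3: 0.
Derived signals that run: sig1, sig2, sig3 — 3 in total.
Values that change: src3, sig1, sig3.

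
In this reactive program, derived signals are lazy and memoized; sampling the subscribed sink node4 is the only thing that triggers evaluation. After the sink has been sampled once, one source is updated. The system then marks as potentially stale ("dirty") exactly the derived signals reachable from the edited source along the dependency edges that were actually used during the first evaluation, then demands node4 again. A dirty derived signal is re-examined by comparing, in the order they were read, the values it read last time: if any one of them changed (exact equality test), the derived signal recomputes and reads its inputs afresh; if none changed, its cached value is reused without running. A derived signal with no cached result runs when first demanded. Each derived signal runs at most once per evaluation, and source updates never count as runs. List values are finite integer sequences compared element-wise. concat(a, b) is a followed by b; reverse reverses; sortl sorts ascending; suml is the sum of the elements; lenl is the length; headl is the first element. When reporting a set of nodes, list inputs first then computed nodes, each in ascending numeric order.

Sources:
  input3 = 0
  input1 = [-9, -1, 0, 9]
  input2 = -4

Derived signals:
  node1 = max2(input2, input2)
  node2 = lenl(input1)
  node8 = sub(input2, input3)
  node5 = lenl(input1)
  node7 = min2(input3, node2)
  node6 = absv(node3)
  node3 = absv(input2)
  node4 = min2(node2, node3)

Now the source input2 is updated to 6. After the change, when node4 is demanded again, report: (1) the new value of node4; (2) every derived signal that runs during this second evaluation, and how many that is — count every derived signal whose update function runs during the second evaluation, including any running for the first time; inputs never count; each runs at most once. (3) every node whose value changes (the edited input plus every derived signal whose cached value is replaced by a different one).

First demand of the output computes:
  node2 = lenl([-9, -1, 0, 9]) = 4
  node3 = absv(-4) = 4
  node4 = min2(4, 4) = 4

After the edit, cleaning proceeds:
  node3: a read changed (input2 -4->6) — executes, giving 6.
  node4: a read changed (node3 4->6) — executes, giving 4 — identical to its old value.

Demanding node4 again yields 4.
2 derived signals run: node3, node4.
The nodes whose values change: input2, node3.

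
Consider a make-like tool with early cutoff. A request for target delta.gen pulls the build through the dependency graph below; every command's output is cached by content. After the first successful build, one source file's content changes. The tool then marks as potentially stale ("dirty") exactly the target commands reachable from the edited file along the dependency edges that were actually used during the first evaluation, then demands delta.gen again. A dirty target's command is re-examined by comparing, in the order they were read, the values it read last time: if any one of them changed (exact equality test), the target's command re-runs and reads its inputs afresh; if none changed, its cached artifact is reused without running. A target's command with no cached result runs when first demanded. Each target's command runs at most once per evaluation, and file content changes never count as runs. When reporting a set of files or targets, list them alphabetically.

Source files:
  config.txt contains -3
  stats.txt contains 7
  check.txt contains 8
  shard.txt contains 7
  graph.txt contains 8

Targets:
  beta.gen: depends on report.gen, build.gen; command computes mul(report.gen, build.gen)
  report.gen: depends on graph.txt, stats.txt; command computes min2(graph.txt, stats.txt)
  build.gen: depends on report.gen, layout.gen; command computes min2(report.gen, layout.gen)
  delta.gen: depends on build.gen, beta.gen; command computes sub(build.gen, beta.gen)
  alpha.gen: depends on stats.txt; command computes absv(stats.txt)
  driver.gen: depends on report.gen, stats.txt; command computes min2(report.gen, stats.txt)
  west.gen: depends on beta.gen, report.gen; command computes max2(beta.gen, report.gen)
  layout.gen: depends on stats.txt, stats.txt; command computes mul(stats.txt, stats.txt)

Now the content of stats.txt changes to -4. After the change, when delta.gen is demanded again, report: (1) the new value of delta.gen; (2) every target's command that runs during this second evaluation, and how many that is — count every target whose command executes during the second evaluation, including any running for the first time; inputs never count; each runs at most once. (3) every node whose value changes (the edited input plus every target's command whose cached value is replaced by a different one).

First demand of the output computes:
  layout.gen = mul(7, 7) = 49
  report.gen = min2(8, 7) = 7
  build.gen = min2(7, 49) = 7
  beta.gen = mul(7, 7) = 49
  delta.gen = sub(7, 49) = -42

After the edit, cleaning proceeds:
  layout.gen: a read changed (stats.txt 7->-4; stats.txt 7->-4) — executes, giving 16.
  report.gen: a read changed (stats.txt 7->-4) — executes, giving -4.
  build.gen: a read changed (report.gen 7->-4; layout.gen 49->16) — executes, giving -4.
  beta.gen: a read changed (report.gen 7->-4; build.gen 7->-4) — executes, giving 16.
  delta.gen: a read changed (build.gen 7->-4; beta.gen 49->16) — executes, giving -20.

Demanding delta.gen again yields -20.
5 target commands run: beta.gen, build.gen, delta.gen, layout.gen, report.gen.
The nodes whose values change: beta.gen, build.gen, delta.gen, layout.gen, report.gen, stats.txt.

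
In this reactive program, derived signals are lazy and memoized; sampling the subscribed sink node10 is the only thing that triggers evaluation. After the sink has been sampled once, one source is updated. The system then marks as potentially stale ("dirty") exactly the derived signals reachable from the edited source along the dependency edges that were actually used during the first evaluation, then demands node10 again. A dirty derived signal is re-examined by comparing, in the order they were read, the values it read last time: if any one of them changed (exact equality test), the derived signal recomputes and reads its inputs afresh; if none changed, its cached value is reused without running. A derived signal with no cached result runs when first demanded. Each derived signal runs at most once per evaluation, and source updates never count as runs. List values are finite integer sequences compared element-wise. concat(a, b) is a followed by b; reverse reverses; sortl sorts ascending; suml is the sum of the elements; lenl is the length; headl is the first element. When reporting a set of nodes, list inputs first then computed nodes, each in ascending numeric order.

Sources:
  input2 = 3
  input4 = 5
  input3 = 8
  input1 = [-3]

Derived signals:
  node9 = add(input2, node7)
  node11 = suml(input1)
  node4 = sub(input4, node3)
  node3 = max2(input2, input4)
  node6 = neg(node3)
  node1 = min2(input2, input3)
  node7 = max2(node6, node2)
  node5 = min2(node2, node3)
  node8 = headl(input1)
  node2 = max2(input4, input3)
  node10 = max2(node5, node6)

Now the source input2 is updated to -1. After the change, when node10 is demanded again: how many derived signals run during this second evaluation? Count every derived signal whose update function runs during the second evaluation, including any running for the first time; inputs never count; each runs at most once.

First demand of the output computes:
  node2 = max2(5, 8) = 8
  node3 = max2(3, 5) = 5
  node5 = min2(8, 5) = 5
  node6 = neg(5) = -5
  node10 = max2(5, -5) = 5

After the edit, cleaning proceeds:
  node3: a read changed (input2 3->-1) — executes, giving 5 — identical to its old value.
  node5: dirty, but its reads are unchanged (node2 unchanged, node3 unchanged); cached 5 stands.
  node6: dirty, but its reads are unchanged (node3 unchanged); cached -5 stands.
  node10: dirty, but its reads are unchanged (node5 unchanged, node6 unchanged); cached 5 stands.

Note the absorption at node3: it re-runs yet its value is the same, leaving the output's value untouched.

1 derived signals run: node3.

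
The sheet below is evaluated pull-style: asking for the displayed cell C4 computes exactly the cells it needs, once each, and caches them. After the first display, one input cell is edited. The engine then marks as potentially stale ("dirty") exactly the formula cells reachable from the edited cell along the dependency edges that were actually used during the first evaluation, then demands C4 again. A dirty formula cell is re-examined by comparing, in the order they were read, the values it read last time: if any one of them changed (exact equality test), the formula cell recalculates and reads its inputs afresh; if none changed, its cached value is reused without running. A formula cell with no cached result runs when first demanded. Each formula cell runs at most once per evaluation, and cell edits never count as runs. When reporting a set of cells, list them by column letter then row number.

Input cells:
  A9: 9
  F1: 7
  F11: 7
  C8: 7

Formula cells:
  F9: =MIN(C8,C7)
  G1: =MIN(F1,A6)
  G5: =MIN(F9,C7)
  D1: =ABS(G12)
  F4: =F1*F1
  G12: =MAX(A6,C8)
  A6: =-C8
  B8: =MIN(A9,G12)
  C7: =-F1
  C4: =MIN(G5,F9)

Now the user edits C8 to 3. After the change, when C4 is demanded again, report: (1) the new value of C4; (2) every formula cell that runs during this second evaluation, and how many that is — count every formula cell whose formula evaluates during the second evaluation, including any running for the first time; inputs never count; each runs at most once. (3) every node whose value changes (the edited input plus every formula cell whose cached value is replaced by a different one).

Demanding C4 again yields -7.
1 formula cells run: F9.
The nodes whose values change: C8.
Note the absorption at F9: it re-runs yet its value is the same, leaving the output's value untouched.

First demand of the output computes:
  C7 = -(7) = -7
  F9 = MIN(7, -7) = -7
  G5 = MIN(-7, -7) = -7
  C4 = MIN(-7, -7) = -7

After the edit, cleaning proceeds:
  F9: a read changed (C8 7->3) — executes, giving -7 — identical to its old value.
  G5: dirty, but its reads are unchanged (F9 unchanged, C7 unchanged); cached -7 stands.
  C4: dirty, but its reads are unchanged (G5 unchanged, F9 unchanged); cached -7 stands.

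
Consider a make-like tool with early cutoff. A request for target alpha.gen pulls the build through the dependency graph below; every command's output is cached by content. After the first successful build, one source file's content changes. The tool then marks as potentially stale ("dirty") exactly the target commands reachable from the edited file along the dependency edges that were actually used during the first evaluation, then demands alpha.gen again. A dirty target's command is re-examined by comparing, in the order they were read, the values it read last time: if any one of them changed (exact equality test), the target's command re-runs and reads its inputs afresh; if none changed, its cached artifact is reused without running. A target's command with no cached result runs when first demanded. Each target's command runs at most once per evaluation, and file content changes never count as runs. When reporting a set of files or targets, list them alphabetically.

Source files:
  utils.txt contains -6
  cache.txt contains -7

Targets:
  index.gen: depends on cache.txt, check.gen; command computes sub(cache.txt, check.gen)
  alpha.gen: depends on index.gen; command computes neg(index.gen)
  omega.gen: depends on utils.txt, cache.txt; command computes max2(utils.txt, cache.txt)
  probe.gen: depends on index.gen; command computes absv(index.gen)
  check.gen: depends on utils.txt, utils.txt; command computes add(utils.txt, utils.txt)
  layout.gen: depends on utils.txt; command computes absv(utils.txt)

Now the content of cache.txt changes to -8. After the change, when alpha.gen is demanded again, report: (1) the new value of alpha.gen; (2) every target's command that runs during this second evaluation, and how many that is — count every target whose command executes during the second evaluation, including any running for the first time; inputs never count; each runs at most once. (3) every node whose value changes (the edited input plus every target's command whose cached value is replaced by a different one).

Demanding alpha.gen again yields -4.
2 target commands run: alpha.gen, index.gen.
The nodes whose values change: alpha.gen, cache.txt, index.gen.

First demand of the output computes:
  check.gen = add(-6, -6) = -12
  index.gen = sub(-7, -12) = 5
  alpha.gen = neg(5) = -5

After the edit, cleaning proceeds:
  index.gen: a read changed (cache.txt -7->-8) — executes, giving 4.
  alpha.gen: a read changed (index.gen 5->4) — executes, giving -4.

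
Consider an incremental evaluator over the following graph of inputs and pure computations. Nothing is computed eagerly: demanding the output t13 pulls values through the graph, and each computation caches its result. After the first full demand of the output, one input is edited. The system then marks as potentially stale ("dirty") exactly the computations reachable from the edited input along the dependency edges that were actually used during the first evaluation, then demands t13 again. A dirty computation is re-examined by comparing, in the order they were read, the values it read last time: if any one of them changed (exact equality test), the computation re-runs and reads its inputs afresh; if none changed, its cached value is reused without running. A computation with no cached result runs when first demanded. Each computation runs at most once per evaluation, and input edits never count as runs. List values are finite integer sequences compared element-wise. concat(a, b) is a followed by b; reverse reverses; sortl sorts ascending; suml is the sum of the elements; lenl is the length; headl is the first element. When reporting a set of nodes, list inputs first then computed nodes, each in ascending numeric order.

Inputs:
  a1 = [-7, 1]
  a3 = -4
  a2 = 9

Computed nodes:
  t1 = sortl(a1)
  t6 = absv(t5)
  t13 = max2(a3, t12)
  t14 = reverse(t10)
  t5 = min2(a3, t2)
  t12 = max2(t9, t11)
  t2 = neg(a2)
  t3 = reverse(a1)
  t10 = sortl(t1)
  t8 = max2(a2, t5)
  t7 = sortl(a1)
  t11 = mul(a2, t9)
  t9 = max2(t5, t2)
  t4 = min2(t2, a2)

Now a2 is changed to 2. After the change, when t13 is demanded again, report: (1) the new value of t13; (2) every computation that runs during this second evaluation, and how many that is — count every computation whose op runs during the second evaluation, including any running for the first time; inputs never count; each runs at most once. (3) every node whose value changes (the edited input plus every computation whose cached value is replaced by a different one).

t13 now evaluates to -2.
Run set: t2, t5, t9, t11, t12, t13 (6 run).
Changed values: a2, t2, t5, t9, t11, t12, t13.

Initial pass — values computed on the first demand:
  t2 = neg(9) = -9
  t5 = min2(-4, -9) = -9
  t9 = max2(-9, -9) = -9
  t11 = mul(9, -9) = -81
  t12 = max2(-9, -81) = -9
  t13 = max2(-4, -9) = -4

Second demand — change propagation:
  t2: re-runs because a2 9->2; new result -2.
  t5: re-runs because t2 -9->-2; new result -4.
  t9: re-runs because t5 -9->-4; t2 -9->-2; new result -2.
  t11: re-runs because a2 9->2; t9 -9->-2; new result -4.
  t12: re-runs because t9 -9->-2; t11 -81->-4; new result -2.
  t13: re-runs because t12 -9->-2; new result -2.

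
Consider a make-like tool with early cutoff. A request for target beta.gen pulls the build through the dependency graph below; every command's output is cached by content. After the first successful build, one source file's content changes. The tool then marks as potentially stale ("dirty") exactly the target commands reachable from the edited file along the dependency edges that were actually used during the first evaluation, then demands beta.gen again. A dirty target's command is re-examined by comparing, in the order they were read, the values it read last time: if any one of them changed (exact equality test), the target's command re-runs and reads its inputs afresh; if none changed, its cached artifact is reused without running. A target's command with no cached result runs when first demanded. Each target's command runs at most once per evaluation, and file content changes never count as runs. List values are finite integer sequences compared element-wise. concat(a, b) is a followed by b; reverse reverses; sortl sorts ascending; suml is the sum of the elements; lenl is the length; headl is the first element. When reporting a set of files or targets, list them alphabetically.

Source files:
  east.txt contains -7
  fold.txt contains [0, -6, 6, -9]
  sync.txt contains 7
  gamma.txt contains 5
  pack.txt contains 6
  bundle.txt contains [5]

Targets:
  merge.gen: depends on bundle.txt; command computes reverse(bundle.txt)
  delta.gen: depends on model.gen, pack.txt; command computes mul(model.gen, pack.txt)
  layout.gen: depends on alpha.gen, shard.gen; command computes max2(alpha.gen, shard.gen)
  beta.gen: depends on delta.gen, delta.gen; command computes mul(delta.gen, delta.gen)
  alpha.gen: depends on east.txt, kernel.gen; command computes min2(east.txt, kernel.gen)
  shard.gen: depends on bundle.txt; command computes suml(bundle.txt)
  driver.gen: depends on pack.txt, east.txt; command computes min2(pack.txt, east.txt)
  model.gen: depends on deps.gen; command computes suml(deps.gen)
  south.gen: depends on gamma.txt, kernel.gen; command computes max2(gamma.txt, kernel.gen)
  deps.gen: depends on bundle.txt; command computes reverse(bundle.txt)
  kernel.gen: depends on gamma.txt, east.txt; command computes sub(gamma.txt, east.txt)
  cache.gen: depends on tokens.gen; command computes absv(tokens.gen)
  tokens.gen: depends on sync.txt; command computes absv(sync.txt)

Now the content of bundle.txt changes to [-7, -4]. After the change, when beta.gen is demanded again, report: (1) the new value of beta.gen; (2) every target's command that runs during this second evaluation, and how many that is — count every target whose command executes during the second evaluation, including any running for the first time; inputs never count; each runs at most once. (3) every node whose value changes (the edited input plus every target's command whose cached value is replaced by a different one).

First demand of the output computes:
  deps.gen = reverse([5]) = [5]
  model.gen = suml([5]) = 5
  delta.gen = mul(5, 6) = 30
  beta.gen = mul(30, 30) = 900

After the edit, cleaning proceeds:
  deps.gen: a read changed (bundle.txt [5]->[-7, -4]) — executes, giving [-4, -7].
  model.gen: a read changed (deps.gen [5]->[-4, -7]) — executes, giving -11.
  delta.gen: a read changed (model.gen 5->-11) — executes, giving -66.
  beta.gen: a read changed (delta.gen 30->-66; delta.gen 30->-66) — executes, giving 4356.

Demanding beta.gen again yields 4356.
4 target commands run: beta.gen, delta.gen, deps.gen, model.gen.
The nodes whose values change: beta.gen, bundle.txt, delta.gen, deps.gen, model.gen.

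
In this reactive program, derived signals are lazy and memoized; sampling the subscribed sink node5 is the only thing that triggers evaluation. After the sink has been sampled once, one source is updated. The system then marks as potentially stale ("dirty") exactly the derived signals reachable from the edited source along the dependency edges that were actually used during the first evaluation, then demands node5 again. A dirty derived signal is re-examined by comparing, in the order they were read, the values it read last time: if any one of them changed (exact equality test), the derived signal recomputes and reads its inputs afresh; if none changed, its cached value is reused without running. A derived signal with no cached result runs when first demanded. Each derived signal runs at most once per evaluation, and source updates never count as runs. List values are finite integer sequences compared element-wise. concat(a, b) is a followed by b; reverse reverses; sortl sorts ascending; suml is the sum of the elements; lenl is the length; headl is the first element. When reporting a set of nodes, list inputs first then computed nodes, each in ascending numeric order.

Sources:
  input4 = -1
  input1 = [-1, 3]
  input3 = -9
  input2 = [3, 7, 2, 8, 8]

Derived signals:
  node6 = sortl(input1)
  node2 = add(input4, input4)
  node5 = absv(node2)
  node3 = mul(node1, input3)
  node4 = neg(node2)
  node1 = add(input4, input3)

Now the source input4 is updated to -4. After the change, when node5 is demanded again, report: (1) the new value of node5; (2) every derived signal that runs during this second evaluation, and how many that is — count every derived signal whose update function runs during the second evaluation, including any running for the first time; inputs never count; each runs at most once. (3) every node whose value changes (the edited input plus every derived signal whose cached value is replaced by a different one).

Demanding node5 again yields 8.
2 derived signals run: node2, node5.
The nodes whose values change: input4, node2, node5.

First demand of the output computes:
  node2 = add(-1, -1) = -2
  node5 = absv(-2) = 2

After the edit, cleaning proceeds:
  node2: a read changed (input4 -1->-4; input4 -1->-4) — executes, giving -8.
  node5: a read changed (node2 -2->-8) — executes, giving 8.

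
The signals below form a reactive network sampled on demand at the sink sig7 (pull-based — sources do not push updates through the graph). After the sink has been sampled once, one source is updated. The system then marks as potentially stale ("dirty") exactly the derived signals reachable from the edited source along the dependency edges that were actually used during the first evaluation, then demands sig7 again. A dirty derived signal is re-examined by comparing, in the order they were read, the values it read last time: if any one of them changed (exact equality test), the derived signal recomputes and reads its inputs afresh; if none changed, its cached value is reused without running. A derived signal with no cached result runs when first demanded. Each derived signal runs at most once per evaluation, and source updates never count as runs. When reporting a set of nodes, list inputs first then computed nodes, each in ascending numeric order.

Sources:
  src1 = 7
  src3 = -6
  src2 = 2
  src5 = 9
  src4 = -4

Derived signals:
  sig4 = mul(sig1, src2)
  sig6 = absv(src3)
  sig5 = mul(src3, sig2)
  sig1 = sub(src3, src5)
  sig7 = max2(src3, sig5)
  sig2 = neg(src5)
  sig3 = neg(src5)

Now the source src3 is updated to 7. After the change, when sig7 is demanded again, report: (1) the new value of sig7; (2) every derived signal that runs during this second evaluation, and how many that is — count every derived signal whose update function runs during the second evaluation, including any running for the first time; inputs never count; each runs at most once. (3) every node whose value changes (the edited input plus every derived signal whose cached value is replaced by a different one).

sig7 now evaluates to 7.
Run set: sig5, sig7 (2 run).
Changed values: src3, sig5, sig7.

Initial pass — values computed on the first demand:
  sig2 = neg(9) = -9
  sig5 = mul(-6, -9) = 54
  sig7 = max2(-6, 54) = 54

Second demand — change propagation:
  sig5: re-runs because src3 -6->7; new result -63.
  sig7: re-runs because src3 -6->7; sig5 54->-63; new result 7.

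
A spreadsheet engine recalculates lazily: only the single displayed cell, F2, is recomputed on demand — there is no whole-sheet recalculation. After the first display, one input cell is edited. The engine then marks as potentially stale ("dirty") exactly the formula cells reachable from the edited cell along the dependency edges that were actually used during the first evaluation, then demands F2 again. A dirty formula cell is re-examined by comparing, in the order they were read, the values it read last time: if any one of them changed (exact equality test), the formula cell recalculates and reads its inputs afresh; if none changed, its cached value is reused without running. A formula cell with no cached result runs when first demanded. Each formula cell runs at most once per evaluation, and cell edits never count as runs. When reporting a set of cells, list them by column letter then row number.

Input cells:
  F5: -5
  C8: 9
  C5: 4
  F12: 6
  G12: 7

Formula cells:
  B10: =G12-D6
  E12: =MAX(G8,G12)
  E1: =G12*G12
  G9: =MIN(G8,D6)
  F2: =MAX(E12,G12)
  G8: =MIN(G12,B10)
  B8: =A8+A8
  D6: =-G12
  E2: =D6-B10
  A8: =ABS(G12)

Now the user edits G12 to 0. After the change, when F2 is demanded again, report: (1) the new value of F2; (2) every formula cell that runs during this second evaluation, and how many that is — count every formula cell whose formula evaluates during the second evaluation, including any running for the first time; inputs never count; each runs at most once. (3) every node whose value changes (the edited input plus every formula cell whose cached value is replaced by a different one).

New value of F2: 0.
Formula cells that run: B10, D6, E12, F2, G8 — 5 in total.
Values that change: B10, D6, E12, F2, G8, G12.

First evaluation (everything demanded from the output):
  D6 = -(7) = -7
  B10 = 7 - -7 = 14
  G8 = MIN(7, 14) = 7
  E12 = MAX(7, 7) = 7
  F2 = MAX(7, 7) = 7

Propagation after the edit:
  D6: runs — G12 7->0; result 0.
  B10: runs — G12 7->0; D6 -7->0; result 0.
  G8: runs — G12 7->0; B10 14->0; result 0.
  E12: runs — G8 7->0; G12 7->0; result 0.
  F2: runs — E12 7->0; G12 7->0; result 0.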